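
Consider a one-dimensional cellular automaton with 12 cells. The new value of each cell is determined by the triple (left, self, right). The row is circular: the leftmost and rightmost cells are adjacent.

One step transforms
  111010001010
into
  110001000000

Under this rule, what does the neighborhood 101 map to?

At position 3 the neighborhood is 101; the next row has 0 there.

0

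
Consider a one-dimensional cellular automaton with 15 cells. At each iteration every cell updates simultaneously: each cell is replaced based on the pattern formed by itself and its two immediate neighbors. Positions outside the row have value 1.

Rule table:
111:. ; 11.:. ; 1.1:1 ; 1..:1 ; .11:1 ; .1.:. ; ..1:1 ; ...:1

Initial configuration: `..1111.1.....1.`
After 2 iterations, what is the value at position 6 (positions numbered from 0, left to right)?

.

iteration 1: 111...1.11111.1
iteration 2: ...111.11....11
position 6 holds .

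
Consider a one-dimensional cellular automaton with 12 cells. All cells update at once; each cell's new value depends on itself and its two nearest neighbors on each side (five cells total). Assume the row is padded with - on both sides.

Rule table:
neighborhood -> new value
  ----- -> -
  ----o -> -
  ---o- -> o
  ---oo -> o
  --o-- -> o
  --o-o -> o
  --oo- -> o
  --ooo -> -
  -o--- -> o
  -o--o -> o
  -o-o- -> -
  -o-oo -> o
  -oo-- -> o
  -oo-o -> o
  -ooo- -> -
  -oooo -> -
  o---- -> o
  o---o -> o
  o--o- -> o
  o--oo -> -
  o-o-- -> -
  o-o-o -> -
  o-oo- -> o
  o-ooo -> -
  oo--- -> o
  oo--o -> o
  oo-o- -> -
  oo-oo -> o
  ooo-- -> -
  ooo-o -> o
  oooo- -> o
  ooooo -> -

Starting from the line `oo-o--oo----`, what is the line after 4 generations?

oo--o-oooo--
oooooo--o-oo
----o-oooooo
---ooo----o-

---ooo----o-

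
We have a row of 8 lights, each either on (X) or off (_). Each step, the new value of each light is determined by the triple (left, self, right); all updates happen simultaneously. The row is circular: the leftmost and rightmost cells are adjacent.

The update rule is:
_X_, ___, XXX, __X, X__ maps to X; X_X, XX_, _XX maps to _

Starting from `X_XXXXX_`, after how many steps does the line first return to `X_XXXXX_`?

4

X__XXX__
XXX_X_XX
XX__X__X
X_XXXXX_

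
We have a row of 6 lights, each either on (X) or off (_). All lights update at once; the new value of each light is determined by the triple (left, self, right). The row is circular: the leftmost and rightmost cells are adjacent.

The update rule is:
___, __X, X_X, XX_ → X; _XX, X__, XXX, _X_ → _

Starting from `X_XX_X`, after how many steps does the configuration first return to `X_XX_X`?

3

step 1: XX_XX_
step 2: _XX_XX
step 3: X_XX_X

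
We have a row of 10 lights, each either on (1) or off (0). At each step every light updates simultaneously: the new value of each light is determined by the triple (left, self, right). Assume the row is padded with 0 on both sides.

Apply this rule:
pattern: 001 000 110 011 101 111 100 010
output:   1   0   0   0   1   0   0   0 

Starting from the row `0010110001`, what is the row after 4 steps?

1000010000

0101000010
1010000100
0100001000
1000010000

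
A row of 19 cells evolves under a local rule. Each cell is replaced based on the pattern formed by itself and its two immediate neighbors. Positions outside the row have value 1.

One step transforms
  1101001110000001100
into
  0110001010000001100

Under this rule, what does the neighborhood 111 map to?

0

At position 0 the neighborhood is 111; the next row has 0 there.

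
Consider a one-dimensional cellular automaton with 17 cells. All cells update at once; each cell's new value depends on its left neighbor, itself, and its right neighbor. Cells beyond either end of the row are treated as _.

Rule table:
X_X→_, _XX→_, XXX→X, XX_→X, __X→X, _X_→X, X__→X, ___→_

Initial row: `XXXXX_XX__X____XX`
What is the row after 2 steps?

step 1: _XXXX__XXXXX__X_X
step 2: X_XXXXX_XXXXXXX_X

X_XXXXX_XXXXXXX_X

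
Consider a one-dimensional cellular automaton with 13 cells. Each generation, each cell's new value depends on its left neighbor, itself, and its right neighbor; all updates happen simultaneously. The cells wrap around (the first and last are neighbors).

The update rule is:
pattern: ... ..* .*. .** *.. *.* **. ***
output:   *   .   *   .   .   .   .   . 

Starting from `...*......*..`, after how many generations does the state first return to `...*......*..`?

2

**.*.****.*.*
...*......*..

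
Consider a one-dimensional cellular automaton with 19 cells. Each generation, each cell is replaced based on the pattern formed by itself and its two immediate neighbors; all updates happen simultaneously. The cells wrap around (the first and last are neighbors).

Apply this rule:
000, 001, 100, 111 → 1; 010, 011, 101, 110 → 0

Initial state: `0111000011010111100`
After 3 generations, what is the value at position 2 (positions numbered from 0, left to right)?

1

1010111100000011011
0000011011111100001
1111100001111011110
position 2 holds 1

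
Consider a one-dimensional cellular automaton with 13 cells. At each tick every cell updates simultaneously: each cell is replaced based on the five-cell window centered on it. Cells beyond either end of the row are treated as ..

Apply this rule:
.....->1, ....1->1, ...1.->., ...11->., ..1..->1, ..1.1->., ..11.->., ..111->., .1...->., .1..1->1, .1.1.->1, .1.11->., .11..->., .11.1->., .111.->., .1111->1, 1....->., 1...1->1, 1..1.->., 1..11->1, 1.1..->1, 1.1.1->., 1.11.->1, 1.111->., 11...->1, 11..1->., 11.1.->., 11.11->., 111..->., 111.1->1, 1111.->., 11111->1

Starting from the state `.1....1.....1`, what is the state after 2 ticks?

.1..1.1..11.1
.11..1111...1

.11..1111...1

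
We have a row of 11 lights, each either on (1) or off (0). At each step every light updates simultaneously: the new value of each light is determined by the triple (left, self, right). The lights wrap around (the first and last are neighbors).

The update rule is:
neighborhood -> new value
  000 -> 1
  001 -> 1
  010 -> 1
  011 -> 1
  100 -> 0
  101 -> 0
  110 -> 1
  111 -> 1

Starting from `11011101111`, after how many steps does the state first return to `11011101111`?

1

step 1: 11011101111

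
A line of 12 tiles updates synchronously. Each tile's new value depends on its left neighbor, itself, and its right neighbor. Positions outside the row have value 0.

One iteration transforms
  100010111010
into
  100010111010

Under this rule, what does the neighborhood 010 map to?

1

At position 0 the neighborhood is 010; the next row has 1 there.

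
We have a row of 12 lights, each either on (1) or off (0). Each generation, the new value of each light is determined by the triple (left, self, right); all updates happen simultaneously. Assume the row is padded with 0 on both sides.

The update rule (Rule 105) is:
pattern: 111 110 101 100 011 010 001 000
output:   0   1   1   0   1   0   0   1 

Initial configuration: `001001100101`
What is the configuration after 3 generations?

generation 1: 100001100010
generation 2: 001101101000
generation 3: 101111110011

101111110011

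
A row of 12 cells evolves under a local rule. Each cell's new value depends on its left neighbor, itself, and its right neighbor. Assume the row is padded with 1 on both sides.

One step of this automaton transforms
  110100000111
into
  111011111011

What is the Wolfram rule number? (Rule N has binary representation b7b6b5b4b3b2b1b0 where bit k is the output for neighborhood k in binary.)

243

position 0: 111 → 1  (bit 7 = 1)
position 1: 110 → 1  (bit 6 = 1)
position 2: 101 → 1  (bit 5 = 1)
position 4: 100 → 1  (bit 4 = 1)
position 9: 011 → 0  (bit 3 = 0)
position 3: 010 → 0  (bit 2 = 0)
position 8: 001 → 1  (bit 1 = 1)
position 5: 000 → 1  (bit 0 = 1)
bits b7..b0 = 11110011 = 243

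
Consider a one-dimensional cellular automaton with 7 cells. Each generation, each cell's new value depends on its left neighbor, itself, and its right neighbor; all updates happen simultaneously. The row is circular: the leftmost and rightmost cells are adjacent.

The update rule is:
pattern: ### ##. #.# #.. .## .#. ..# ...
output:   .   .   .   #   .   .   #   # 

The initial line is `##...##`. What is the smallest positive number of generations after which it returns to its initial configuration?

generation 1: ..###..
generation 2: ##...##

2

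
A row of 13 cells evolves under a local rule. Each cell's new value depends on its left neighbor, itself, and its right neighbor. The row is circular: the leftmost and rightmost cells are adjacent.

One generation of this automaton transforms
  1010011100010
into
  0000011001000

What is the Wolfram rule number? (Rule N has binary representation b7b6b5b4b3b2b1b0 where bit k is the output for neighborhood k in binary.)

137

position 6: 111 → 1  (bit 7 = 1)
position 7: 110 → 0  (bit 6 = 0)
position 1: 101 → 0  (bit 5 = 0)
position 3: 100 → 0  (bit 4 = 0)
position 5: 011 → 1  (bit 3 = 1)
position 0: 010 → 0  (bit 2 = 0)
position 4: 001 → 0  (bit 1 = 0)
position 9: 000 → 1  (bit 0 = 1)
bits b7..b0 = 10001001 = 137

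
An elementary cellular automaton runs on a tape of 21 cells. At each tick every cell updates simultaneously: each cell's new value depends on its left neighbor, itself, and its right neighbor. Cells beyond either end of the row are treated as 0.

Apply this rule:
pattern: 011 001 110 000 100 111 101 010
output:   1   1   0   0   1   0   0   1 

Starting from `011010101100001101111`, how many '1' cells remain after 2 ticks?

14

110010101010011001000
101110101011110111100
count of 1: 14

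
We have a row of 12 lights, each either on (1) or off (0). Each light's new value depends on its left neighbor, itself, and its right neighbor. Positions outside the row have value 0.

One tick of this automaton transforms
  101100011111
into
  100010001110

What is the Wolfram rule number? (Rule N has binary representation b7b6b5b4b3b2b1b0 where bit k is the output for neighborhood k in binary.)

position 8: 111 → 1  (bit 7 = 1)
position 3: 110 → 0  (bit 6 = 0)
position 1: 101 → 0  (bit 5 = 0)
position 4: 100 → 1  (bit 4 = 1)
position 2: 011 → 0  (bit 3 = 0)
position 0: 010 → 1  (bit 2 = 1)
position 6: 001 → 0  (bit 1 = 0)
position 5: 000 → 0  (bit 0 = 0)
bits b7..b0 = 10010100 = 148

148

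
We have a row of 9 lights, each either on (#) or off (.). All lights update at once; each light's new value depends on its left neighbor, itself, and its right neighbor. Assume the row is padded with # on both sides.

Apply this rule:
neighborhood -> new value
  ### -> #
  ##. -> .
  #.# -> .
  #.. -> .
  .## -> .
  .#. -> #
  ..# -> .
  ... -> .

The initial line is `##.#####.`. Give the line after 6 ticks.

.....#...

tick 1: #...###..
tick 2: .....#...
tick 3: .....#...  (fixed point — unchanged through tick 6)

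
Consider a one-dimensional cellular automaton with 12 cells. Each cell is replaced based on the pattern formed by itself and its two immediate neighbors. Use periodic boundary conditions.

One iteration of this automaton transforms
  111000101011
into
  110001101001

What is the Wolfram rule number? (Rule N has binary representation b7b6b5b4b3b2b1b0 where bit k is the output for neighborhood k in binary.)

134

position 0: 111 → 1  (bit 7 = 1)
position 2: 110 → 0  (bit 6 = 0)
position 7: 101 → 0  (bit 5 = 0)
position 3: 100 → 0  (bit 4 = 0)
position 10: 011 → 0  (bit 3 = 0)
position 6: 010 → 1  (bit 2 = 1)
position 5: 001 → 1  (bit 1 = 1)
position 4: 000 → 0  (bit 0 = 0)
bits b7..b0 = 10000110 = 134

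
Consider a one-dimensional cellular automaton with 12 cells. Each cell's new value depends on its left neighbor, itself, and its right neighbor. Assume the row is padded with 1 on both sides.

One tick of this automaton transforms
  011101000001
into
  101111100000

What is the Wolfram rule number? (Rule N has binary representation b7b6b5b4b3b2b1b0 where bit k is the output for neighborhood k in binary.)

position 2: 111 → 1  (bit 7 = 1)
position 3: 110 → 1  (bit 6 = 1)
position 0: 101 → 1  (bit 5 = 1)
position 6: 100 → 1  (bit 4 = 1)
position 1: 011 → 0  (bit 3 = 0)
position 5: 010 → 1  (bit 2 = 1)
position 10: 001 → 0  (bit 1 = 0)
position 7: 000 → 0  (bit 0 = 0)
bits b7..b0 = 11110100 = 244

244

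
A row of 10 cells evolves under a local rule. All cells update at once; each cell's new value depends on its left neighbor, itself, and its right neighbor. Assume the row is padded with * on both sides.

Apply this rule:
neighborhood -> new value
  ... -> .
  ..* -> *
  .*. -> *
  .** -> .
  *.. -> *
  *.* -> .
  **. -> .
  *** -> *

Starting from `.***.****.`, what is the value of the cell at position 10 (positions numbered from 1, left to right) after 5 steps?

..*...**..
****.*..**
***..***.*
**.**.*...
*.....**.*
position 10 holds *

*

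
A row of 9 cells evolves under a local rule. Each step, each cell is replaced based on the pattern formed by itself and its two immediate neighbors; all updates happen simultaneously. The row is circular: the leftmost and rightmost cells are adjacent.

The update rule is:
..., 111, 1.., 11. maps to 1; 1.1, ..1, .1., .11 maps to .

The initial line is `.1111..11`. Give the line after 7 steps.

111..1..1

..1111..1
1..1111..
.1..1111.
..1..1111
1..1..111
11..1..11
111..1..1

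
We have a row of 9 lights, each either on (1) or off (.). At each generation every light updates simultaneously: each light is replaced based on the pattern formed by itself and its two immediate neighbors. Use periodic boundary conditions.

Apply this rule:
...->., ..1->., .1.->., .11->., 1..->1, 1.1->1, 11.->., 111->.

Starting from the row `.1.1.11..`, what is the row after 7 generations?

.1..1...1

..1.1..1.
...1.1..1
1...1.1..
.1...1.1.
..1...1.1
1..1...1.
.1..1...1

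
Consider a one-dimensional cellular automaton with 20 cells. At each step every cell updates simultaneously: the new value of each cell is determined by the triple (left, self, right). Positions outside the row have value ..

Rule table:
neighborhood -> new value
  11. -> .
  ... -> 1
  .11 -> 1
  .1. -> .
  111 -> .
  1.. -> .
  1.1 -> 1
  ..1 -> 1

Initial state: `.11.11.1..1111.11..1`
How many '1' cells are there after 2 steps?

step 1: 11.11.1..11...11..1.
step 2: 1.11.1..11..111..1..
count of 1: 10

10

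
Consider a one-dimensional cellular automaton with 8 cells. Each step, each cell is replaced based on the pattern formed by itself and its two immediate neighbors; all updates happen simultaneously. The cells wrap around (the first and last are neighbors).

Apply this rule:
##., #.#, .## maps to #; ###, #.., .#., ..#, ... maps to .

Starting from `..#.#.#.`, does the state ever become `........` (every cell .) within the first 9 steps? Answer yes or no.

...#.#..
....#...
........
all cells are . at step 3

yes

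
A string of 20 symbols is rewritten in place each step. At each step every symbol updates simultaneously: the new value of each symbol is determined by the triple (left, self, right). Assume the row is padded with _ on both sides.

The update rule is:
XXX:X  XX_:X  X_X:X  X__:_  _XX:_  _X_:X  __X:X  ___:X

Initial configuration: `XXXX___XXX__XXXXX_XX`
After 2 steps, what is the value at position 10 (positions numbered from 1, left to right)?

step 1: _XXX_XX_XX_X_XXXXX_X
step 2: X_XXX_XX_XXXX_XXXXXX
position 10 holds X

X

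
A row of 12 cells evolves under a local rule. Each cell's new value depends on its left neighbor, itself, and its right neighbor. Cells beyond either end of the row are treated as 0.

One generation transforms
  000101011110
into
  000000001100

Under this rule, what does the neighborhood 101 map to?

0

At position 4 the neighborhood is 101; the next row has 0 there.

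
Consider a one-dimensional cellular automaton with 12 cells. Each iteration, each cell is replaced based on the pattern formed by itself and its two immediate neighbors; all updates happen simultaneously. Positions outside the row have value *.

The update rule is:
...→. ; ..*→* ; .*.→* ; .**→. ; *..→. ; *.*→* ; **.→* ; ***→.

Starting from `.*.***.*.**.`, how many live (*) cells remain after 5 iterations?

6

***..****.**
..*.*...**..
.****..*.*.*
*...*.*****.
*..***....**
count of *: 6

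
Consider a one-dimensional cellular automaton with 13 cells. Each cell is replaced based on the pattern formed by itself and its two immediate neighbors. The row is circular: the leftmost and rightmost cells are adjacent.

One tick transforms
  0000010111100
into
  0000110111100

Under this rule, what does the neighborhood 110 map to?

At position 10 the neighborhood is 110; the next row has 1 there.

1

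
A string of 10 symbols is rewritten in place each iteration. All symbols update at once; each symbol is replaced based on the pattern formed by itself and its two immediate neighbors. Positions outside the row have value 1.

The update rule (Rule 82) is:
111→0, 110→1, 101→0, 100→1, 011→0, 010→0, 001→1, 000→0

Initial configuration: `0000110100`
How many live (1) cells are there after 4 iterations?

3

1001010011
1110001100
0011010111
1101000000
count of 1: 3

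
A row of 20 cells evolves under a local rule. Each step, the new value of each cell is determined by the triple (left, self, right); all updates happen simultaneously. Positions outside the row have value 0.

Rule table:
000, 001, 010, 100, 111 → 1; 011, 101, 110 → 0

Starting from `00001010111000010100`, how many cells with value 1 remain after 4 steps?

6

11111010010111110111
01110011110011100010
10101101101101011111
10100000000001001110
count of 1: 6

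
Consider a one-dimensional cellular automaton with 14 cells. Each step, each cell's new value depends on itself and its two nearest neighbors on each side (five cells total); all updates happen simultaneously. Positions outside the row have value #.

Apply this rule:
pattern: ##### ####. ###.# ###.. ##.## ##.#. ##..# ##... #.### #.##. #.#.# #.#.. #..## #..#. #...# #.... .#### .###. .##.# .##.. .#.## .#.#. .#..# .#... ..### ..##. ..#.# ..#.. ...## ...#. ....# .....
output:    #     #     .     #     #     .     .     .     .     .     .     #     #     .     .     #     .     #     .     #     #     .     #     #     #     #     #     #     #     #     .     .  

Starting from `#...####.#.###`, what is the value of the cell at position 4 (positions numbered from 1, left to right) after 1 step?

step 1: #..##.#...#..#
position 4 holds #

#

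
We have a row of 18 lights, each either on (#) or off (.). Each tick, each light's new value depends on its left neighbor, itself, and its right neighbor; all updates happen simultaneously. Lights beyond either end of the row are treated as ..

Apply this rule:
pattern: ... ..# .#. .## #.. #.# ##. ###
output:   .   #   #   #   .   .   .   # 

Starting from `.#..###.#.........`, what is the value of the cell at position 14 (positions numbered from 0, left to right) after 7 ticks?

.

tick 1: ##.###..#.........
tick 2: #..##..##.........
tick 3: #.##..##..........
tick 4: #.#..##...........
tick 5: #.#.##............
tick 6: #.#.#.............
tick 7: #.#.#.............
position 14 holds .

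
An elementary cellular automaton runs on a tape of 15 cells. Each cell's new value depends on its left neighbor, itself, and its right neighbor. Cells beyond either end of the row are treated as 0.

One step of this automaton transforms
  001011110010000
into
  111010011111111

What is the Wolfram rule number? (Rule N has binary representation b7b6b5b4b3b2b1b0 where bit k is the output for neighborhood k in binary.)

95

position 5: 111 → 0  (bit 7 = 0)
position 7: 110 → 1  (bit 6 = 1)
position 3: 101 → 0  (bit 5 = 0)
position 8: 100 → 1  (bit 4 = 1)
position 4: 011 → 1  (bit 3 = 1)
position 2: 010 → 1  (bit 2 = 1)
position 1: 001 → 1  (bit 1 = 1)
position 0: 000 → 1  (bit 0 = 1)
bits b7..b0 = 01011111 = 95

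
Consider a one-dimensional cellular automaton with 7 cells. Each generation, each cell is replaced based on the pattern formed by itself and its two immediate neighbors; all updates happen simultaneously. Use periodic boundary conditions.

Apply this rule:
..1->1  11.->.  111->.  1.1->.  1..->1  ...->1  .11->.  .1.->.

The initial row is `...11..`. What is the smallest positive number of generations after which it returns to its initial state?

2

111..11
...11..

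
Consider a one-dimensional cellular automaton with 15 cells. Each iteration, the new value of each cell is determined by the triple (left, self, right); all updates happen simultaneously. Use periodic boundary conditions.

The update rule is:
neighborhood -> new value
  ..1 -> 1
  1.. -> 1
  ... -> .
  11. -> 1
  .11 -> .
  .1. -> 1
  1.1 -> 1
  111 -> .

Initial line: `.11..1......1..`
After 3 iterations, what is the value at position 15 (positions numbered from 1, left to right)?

1.11111....111.
11....11..1..11
.11..1.111111..
position 15 holds .

.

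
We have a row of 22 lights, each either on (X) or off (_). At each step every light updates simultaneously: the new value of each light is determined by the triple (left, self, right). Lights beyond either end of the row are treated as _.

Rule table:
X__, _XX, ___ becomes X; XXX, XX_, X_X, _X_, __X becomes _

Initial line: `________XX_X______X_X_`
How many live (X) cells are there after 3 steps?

XXXXXXX_X___XXXXX____X
X________XX_X____XXX__
_XXXXXXX_X___XXX_X__XX
count of X: 14

14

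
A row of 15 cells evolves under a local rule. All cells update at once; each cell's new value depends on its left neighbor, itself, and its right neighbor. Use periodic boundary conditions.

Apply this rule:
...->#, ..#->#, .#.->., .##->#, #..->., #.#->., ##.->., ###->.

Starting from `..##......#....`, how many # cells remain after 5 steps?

###..#####..###
....##.....##..
#####..#####..#
......##.....##
.######..#####.
count of #: 11

11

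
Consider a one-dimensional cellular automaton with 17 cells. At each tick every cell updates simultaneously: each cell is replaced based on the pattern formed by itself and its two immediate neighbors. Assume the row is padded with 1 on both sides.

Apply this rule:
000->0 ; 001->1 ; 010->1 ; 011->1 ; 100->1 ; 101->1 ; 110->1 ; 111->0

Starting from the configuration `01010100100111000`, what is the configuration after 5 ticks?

01100000110011011

11111111111101101
00000000000111111
10000000001100000
11000000011110001
01100000110011011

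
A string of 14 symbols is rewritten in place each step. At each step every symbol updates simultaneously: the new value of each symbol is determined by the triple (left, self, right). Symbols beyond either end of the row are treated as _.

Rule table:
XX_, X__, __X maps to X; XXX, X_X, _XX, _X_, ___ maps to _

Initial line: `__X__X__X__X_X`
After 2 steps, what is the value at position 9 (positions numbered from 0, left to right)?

_X_XX_XX_XX___
X___X__X__XX__
position 9 holds _

_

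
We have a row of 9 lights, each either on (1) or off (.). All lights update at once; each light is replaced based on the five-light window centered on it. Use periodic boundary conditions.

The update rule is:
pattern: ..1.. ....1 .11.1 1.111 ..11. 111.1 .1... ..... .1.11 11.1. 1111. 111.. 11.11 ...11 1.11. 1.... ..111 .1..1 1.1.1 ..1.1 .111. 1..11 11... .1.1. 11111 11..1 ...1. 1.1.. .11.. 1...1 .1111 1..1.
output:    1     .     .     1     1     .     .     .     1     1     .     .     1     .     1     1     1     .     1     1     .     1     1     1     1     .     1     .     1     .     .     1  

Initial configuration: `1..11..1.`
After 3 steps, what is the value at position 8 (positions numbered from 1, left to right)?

..111.111
.11..11..
.11.1111.
position 8 holds 1

1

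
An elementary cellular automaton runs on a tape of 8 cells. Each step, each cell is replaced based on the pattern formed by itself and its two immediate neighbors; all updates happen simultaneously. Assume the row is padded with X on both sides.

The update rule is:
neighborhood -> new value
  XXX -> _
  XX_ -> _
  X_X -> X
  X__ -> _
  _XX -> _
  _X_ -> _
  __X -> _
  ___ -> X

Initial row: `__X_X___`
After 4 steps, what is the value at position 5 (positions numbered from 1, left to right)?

_

step 1: ___X__X_
step 2: _X_____X
step 3: X__XXX__
step 4: ________
position 5 holds _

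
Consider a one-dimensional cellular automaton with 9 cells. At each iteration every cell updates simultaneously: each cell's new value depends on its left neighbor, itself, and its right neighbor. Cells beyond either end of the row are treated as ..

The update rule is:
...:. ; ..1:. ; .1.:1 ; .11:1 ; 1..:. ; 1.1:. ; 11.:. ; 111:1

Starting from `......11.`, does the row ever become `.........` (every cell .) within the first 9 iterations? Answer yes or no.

no

......1..
......1..  (fixed point — unchanged through iteration 9)
iteration 9 is ......1.., still not uniform .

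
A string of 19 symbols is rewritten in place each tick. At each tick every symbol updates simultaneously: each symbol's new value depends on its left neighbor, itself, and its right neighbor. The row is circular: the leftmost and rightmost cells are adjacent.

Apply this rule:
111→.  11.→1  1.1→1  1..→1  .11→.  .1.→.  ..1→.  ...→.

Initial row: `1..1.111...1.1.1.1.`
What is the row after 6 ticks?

1.1.1.1..1..11...1.

.1..1..11...1.1.1.1
1.1..1..11...1.1.1.
.1.1..1..11...1.1.1
1.1.1..1..11...1.1.
.1.1.1..1..11...1.1
1.1.1.1..1..11...1.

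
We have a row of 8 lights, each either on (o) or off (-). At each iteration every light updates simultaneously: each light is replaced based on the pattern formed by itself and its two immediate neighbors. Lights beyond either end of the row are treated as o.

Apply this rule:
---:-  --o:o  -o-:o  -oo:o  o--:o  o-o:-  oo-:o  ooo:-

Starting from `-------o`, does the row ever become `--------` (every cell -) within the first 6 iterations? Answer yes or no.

no

o-----oo
oo---oo-
-oo-ooo-
-oo-o-o-
-oo-o-o-  (fixed point — unchanged through iteration 6)
iteration 6 is -oo-o-o-, still not uniform -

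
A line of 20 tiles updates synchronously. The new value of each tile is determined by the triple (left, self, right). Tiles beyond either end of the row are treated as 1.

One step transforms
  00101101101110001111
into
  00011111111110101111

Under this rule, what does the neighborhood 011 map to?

1

At position 4 the neighborhood is 011; the next row has 1 there.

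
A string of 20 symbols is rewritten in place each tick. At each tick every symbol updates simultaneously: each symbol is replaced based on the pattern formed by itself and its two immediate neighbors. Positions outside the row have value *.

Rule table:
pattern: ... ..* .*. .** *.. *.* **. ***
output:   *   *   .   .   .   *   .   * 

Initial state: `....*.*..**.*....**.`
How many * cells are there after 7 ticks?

8

.***.*..*..*..***..*
*.*.*..*..*..*.*..*.
.*.*..*..*..*.*..*.*
*.*..*..*..*.*..*.*.
.*..*..*..*.*..*.*.*
*..*..*..*.*..*.*.*.
..*..*..*.*..*.*.*.*
count of *: 8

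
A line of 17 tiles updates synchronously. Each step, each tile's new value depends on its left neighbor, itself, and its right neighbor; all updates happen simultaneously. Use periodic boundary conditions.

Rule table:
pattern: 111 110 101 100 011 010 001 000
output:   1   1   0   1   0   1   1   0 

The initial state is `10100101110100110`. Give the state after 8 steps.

01100110010100110

10111100110111010
10011111010011010
11101111011101010
01100111001101010
10111011110101011
10011001110101001
11101110110101110
01100110010100110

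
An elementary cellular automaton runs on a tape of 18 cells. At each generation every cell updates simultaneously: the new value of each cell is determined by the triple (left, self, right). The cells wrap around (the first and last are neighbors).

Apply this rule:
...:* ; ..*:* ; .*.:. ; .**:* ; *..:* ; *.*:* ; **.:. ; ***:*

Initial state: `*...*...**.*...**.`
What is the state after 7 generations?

.***.****.*.****.*
***.****.*.****.*.
**.****.*.****.*.*
*.****.*.****.*.**
.****.*.****.*.***
****.*.****.*.***.
***.*.****.*.***.*

***.*.****.*.***.*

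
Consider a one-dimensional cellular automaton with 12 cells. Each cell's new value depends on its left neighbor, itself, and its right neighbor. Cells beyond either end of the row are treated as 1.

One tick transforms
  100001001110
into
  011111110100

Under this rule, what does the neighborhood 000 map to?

At position 2 the neighborhood is 000; the next row has 1 there.

1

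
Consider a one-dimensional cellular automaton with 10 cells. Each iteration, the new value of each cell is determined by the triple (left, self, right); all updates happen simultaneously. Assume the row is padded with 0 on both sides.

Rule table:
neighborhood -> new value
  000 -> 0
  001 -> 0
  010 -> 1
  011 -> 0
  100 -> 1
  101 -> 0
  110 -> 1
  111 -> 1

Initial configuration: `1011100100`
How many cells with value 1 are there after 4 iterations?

iteration 1: 1001110110
iteration 2: 1100110011
iteration 3: 0110011001
iteration 4: 0011001101
count of 1: 5

5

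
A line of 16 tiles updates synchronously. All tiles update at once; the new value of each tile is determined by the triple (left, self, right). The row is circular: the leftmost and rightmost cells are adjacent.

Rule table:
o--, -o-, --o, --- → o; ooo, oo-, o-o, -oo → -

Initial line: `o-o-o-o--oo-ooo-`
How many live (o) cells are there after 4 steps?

10

step 1: o-o-o-ooo-------
step 2: o-o-o----ooooooo
step 3: --o-ooooo-------
step 4: ooo------ooooooo
count of o: 10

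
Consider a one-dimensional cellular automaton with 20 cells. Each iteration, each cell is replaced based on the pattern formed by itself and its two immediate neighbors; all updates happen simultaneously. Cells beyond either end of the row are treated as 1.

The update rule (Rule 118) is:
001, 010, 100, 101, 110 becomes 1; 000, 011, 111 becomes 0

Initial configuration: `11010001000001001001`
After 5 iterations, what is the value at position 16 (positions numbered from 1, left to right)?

1

01111011100011111110
10001100110100000011
11010111011110000100
01111001100011001111
10001110110101110000
position 16 holds 1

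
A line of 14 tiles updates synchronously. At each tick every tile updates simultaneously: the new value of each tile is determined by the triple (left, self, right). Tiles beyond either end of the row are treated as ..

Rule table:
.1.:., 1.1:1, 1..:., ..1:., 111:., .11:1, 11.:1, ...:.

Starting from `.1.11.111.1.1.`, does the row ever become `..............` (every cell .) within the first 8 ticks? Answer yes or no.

yes

..11111.11.1..
..1...11111...
......1...1...
..............
all cells are . at tick 4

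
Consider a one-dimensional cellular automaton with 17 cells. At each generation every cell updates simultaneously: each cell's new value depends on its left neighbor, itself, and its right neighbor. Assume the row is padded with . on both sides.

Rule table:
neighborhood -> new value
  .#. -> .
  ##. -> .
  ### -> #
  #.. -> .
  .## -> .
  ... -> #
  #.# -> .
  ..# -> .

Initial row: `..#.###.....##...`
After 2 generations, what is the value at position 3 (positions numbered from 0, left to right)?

generation 1: #....#..###....##
generation 2: ..##.....#..##...
position 3 holds #

#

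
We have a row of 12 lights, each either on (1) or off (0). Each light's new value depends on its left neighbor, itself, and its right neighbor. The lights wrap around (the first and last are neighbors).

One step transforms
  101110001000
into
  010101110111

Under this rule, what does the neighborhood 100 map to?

1

At position 5 the neighborhood is 100; the next row has 1 there.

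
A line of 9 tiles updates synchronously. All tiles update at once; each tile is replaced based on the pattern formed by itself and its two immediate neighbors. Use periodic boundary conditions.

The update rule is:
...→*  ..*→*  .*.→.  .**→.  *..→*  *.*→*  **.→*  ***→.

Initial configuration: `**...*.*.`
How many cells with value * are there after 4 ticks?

tick 1: .****.*.*
tick 2: *...**.*.
tick 3: .***.**.*
tick 4: *..**.**.
count of *: 5

5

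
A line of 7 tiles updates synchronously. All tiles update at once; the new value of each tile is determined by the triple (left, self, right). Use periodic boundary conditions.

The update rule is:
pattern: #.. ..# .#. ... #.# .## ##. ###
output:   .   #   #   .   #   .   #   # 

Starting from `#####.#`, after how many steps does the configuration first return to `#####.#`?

step 1: ######.
step 2: .######
step 3: #.#####
step 4: ##.####
step 5: ###.###
step 6: ####.##
step 7: #####.#

7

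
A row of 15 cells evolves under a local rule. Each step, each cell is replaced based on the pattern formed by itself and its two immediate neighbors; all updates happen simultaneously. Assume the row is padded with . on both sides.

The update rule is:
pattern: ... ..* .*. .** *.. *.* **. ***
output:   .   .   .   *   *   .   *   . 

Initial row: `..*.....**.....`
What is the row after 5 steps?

.......*....***

...*....***....
....*...*.**...
.....*....***..
......*...*.**.
.......*....***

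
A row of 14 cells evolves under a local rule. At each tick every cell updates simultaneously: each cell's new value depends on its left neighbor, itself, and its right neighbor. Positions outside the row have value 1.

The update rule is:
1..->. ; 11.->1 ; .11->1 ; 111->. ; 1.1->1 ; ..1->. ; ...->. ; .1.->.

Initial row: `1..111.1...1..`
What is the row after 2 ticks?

tick 1: 1..1.11.......
tick 2: 1...111.......

1...111.......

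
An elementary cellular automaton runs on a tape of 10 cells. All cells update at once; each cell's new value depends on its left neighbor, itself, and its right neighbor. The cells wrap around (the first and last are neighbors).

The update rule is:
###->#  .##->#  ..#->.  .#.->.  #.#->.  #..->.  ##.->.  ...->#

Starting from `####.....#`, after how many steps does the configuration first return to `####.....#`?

###..###.#
##...##..#
#..#.#...#
.......#.#
.#####....
.####..###
.###...##.
.##..#.#..
.#.......#
...#####..
##.####..#
#..###...#
...##..#.#
.#.#......
.....#####
.###.####.
.##..###..
.#...##..#
...#.#....
##.....###
#..###.###
...##..###
.#.#...##.
.....#.#..
####.....#

25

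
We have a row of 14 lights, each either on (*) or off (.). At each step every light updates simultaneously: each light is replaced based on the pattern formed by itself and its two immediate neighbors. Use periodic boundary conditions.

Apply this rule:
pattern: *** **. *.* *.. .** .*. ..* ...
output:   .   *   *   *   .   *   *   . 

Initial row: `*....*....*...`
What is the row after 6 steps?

**..***..**..*

**..***..***.*
.***..***..**.
*..***..***.**
***..***..**..
..***..***.***
**..***..**..*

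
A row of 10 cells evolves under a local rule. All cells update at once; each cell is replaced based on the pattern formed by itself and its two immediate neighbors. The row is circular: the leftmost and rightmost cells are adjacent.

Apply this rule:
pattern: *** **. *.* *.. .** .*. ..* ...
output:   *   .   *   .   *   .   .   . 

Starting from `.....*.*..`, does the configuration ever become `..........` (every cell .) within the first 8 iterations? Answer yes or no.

yes

......*...
..........
all cells are . at iteration 2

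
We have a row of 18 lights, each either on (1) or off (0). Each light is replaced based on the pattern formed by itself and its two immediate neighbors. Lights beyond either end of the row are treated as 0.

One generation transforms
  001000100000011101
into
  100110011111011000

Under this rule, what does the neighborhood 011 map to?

1

At position 13 the neighborhood is 011; the next row has 1 there.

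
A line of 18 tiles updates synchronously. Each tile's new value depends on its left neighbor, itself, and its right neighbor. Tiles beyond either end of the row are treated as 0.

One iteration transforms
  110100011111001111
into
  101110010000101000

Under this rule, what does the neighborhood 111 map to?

At position 8 the neighborhood is 111; the next row has 0 there.

0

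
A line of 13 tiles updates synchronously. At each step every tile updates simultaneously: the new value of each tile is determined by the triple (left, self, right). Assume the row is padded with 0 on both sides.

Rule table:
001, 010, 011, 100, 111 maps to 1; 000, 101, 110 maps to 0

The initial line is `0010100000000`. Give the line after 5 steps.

1010111011000

step 1: 0110110000000
step 2: 1100101000000
step 3: 1011101100000
step 4: 1011001010000
step 5: 1010111011000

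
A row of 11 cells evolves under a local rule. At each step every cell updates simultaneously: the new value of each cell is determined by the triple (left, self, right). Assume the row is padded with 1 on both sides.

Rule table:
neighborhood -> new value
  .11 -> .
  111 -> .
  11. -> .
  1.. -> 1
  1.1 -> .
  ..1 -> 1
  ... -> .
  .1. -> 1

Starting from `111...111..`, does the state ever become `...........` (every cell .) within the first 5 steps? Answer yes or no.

no

...1.1...11
1.11.11.1..
........111
1......1...
.1....111.1
step 5 is .1....111.1, still not uniform .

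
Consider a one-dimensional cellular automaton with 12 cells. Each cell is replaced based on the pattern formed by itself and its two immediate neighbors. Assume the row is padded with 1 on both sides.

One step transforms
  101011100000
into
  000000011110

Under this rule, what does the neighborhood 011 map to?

0

At position 4 the neighborhood is 011; the next row has 0 there.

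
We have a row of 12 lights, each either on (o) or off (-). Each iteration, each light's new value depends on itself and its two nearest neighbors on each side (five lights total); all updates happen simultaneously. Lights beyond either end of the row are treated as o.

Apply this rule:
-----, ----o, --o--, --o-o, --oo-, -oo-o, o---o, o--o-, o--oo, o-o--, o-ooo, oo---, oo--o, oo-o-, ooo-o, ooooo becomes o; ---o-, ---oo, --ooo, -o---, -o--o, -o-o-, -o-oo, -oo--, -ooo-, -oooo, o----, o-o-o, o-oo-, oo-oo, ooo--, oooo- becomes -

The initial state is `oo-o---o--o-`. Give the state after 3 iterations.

-ooo-o-o-oo-
-o-oo-----o-
o----o-oo-o-

o----o-oo-o-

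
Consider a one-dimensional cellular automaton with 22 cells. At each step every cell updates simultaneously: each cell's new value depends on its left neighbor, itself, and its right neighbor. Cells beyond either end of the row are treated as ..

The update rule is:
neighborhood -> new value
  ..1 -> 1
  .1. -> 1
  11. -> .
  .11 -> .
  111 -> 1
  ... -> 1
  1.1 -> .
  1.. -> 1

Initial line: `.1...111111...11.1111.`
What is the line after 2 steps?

step 1: 11111.1111.111....11.1
step 2: .111...11...1.1111...1

.111...11...1.1111...1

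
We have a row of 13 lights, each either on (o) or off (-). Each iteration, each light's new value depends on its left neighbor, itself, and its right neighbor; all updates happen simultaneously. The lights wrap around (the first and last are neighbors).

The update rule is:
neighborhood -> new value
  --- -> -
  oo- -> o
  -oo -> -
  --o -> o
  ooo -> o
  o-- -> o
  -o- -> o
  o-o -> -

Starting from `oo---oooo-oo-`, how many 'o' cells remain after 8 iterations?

7

iteration 1: -oo-o-ooo--o-
iteration 2: o-o-o--oooooo
iteration 3: o-o-ooo-ooooo
iteration 4: o-o--oo--oooo
iteration 5: o-ooo-ooo-ooo
iteration 6: o--oo--oo--oo
iteration 7: ooo-ooo-ooo-o
iteration 8: ooo--oo--oo--
count of o: 7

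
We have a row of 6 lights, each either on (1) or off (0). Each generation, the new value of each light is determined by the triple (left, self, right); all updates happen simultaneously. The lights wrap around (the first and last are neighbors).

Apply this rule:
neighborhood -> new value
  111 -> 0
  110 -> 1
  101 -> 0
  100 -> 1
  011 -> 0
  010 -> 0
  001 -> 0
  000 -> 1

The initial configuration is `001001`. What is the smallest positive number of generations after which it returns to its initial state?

generation 1: 100100
generation 2: 010010
generation 3: 001001

3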